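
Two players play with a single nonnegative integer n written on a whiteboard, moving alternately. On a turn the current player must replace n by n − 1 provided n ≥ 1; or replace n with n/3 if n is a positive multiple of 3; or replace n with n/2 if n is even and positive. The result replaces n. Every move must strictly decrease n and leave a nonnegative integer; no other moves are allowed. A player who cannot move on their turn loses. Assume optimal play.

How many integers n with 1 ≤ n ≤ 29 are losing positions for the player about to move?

11

Build the W/L table. Terminal = L. A non-terminal position is W if it has a move to some L; otherwise it is L.
n=0: no move → L
n=1: →0(L), so W
n=2: →1(W) only, which is W, so L
n=3: →2(L), so W
n=4: →2(L), so W
n=5: →4(W) only, which is W, so L
n=6: →2(L), so W
n=7: →6(W) only, which is W, so L
n=8: →7(L), so W
n=9: →3(W), 8(W) — all W, so L
n=10: →5(L), so W
n=11: →10(W) only, which is W, so L
n=12: →11(L), so W
n=13: →12(W) only, which is W, so L
n=14: →7(L), so W
n=15: →5(L), so W
n=16: →8(W), 15(W) — all W, so L
n=17: →16(L), so W
n=18: →9(L), so W
n=19: →18(W) only, which is W, so L
n=20: →19(L), so W
n=21: →7(L), so W
n=22: →11(L), so W
n=23: →22(W) only, which is W, so L
n=24: →23(L), so W
n=25: →24(W) only, which is W, so L
n=26: →13(L), so W
n=27: →9(L), so W
n=28: →14(W), 27(W) — all W, so L
n=29: →28(L), so W
L entries with 1 ≤ n ≤ 29 (n=0 is outside the asked range and is not counted): n = 2, 5, 7, 9, 11, 13, 16, 19, 23, 25, 28; that makes 11.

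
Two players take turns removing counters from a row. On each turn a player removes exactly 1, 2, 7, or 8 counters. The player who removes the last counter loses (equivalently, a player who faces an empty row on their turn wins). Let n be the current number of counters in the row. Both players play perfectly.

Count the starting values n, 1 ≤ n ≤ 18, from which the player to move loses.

Compute win/loss labels from the base case upward. A position with no move is W. Any other position is W if it can reach an L in one move, else L.
n=0: no move; the opponent has just taken the last counter and therefore loses → W
n=1: →0(W) only, which is W, so L
n=2: →1(L), so W
n=3: →1(L), so W
n=4: →3(W), 2(W) — all W, so L
n=5: →4(L), so W
n=6: →4(L), so W
n=7: →6(W), 5(W), 0(W) — all W, so L
n=8: →7(L), so W
n=9: →7(L), so W
n=10: →9(W), 8(W), 3(W), 2(W) — all W, so L
n=11: →10(L), so W
n=12: →10(L), so W
n=13: →12(W), 11(W), 6(W), 5(W) — all W, so L
n=14: →13(L), so W
n=15: →13(L), so W
n=16: →15(W), 14(W), 9(W), 8(W) — all W, so L
n=17: →16(L), so W
n=18: →16(L), so W
L entries with 1 ≤ n ≤ 18 (the range starts at n=1): n = 1, 4, 7, 10, 13, 16; that makes 6.

6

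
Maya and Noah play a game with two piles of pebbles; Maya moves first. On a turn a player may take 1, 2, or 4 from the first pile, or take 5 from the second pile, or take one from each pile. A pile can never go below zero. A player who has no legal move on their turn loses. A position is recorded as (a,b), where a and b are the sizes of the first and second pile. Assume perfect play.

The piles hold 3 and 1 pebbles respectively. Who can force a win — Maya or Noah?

Build the W/L table. Terminal = L. A non-terminal position is W if it has a move to some L; otherwise it is L.
No move ever increases a pile, so every position that can arise here has a ≤ 3 and b ≤ 1; it is enough to label the cells with 0 ≤ a ≤ 3 and 0 ≤ b ≤ 1.
Every move lowers a or b (never raises either), so fill the grid row by row in increasing a, and left to right within a row: each cell's successors are then already labelled.
      b=0  b=1
a=0:    L    L
a=1:    W    W
a=2:    W    W
a=3:    L    L
Cells with no legal move (terminal, hence L): (0,0), (0,1).
The remaining L cells, each justified by listing all of its moves:
(3,0): moves to (2,0)(W), (1,0)(W); every one is W ⇒ L
(3,1): moves to (2,1)(W), (1,1)(W), (2,0)(W); every one is W ⇒ L
Every other cell has at least one move into one of the L cells above, so it is W.
The starting position (3,1) is L: whatever Maya does, the opponent receives a W position.

Noah wins.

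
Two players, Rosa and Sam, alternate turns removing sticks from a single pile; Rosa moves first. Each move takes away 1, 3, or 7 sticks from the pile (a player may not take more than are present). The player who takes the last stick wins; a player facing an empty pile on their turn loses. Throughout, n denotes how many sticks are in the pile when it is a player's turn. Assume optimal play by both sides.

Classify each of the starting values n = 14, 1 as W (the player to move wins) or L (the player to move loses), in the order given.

Label each position W (a win for the player to move) or L (a loss). A position with no legal move is L; any other position is W exactly when some move reaches an L, and L when every move reaches a W.
n=0: no move → L
n=1: can move to 0, which is L ⇒ W
n=2: the only move is to 1(W), a W ⇒ L
n=3: can move to 2, which is L ⇒ W
n=4: moves to 3(W), 1(W); every one is W ⇒ L
n=5: can move to 4, which is L ⇒ W
n=6: moves to 5(W), 3(W); every one is W ⇒ L
n=7: can move to 6, which is L ⇒ W
n=8: moves to 7(W), 5(W), 1(W); every one is W ⇒ L
n=9: can move to 8, which is L ⇒ W
n=10: moves to 9(W), 7(W), 3(W); every one is W ⇒ L
n=11: can move to 10, which is L ⇒ W
n=12: moves to 11(W), 9(W), 5(W); every one is W ⇒ L
n=13: can move to 12, which is L ⇒ W
n=14: moves to 13(W), 11(W), 7(W); every one is W ⇒ L

14: L, 1: W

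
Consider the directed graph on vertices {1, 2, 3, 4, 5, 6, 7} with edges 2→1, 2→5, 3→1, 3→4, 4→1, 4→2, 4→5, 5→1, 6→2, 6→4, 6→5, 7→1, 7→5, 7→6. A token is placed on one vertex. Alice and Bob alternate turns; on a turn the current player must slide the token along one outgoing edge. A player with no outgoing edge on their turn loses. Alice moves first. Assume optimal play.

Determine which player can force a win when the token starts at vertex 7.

Alice wins.

Positions with no move are L. A position that does have a move is losing for the player to move precisely when every available move leads to a winning position for the opponent. Fill in the labels:
Every edge goes from a vertex to one that appears earlier in the order 1, 5, 2, 4, 6, 7, 3, so processing vertices in that order labels each vertex after all of its successors.
1: no outgoing edge → L
5: reaches L-position 1 → W
2: reaches L-position 1 → W
4: reaches L-position 1 → W
6: only reaches 4(W), 2(W), 5(W), all W → L
7: reaches L-position 6 → W
3: reaches L-position 1 → W
The starting position 7 is W: Alice should move to 6, handing over an L position.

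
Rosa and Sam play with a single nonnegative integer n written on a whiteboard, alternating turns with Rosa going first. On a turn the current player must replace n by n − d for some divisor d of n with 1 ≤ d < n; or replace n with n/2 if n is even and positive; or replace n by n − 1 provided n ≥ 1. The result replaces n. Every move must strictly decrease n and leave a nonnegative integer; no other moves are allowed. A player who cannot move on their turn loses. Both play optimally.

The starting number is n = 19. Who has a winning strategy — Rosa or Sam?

Sam wins.

Positions with no move are L. A position that does have a move is losing for the player to move precisely when every available move leads to a winning position for the opponent. Fill in the labels:
n=0: no move → L
n=1: reaches L-position 0 → W
n=2: only reaches 1(W), which is W → L
n=3: reaches L-position 2 → W
n=4: reaches L-position 2 → W
n=5: only reaches 4(W), which is W → L
n=6: reaches L-position 5 → W
n=7: only reaches 6(W), which is W → L
n=8: reaches L-position 7 → W
n=9: only reaches 6(W), 8(W), all W → L
n=10: reaches L-position 5 → W
n=11: only reaches 10(W), which is W → L
n=12: reaches L-position 9 → W
n=13: only reaches 12(W), which is W → L
n=14: reaches L-position 7 → W
n=15: only reaches 10(W), 12(W), 14(W), all W → L
n=16: reaches L-position 15 → W
n=17: only reaches 16(W), which is W → L
n=18: reaches L-position 9 → W
n=19: only reaches 18(W), which is W → L
The starting position 19 is L: whatever Rosa does, the opponent receives a W position.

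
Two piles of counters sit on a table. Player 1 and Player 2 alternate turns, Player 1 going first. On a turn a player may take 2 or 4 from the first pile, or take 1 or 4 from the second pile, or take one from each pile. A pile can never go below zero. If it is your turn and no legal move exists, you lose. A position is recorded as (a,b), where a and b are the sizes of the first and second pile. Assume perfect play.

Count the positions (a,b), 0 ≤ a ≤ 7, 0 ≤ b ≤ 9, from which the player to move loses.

Positions with no move are L. A position that does have a move is losing for the player to move precisely when every available move leads to a winning position for the opponent. Fill in the labels:
Every move lowers a or b (never raises either), so fill the grid row by row in increasing a, and left to right within a row: each cell's successors are then already labelled.
      b=0  b=1  b=2  b=3  b=4  b=5  b=6  b=7  b=8  b=9
a=0:    L    W    L    W    W    L    W    L    W    W
a=1:    L    W    L    W    W    L    W    L    W    W
a=2:    W    W    W    W    L    W    W    W    W    L
a=3:    W    L    W    L    W    W    L    W    L    W
a=4:    W    L    W    L    W    W    L    W    L    W
a=5:    W    W    W    W    W    W    W    W    W    W
a=6:    L    W    L    W    W    L    W    L    W    W
a=7:    L    W    L    W    W    L    W    L    W    W
Cells with no legal move (terminal, hence L): (0,0), (1,0).
The remaining L cells, each justified by listing all of its moves:
(0,2): →(0,1)(W) only, which is W, so L
(0,5): →(0,4)(W), (0,1)(W) — all W, so L
(0,7): →(0,6)(W), (0,3)(W) — all W, so L
(1,2): →(1,1)(W), (0,1)(W) — all W, so L
(1,5): →(1,4)(W), (1,1)(W), (0,4)(W) — all W, so L
(1,7): →(1,6)(W), (1,3)(W), (0,6)(W) — all W, so L
(2,4): →(0,4)(W), (2,3)(W), (2,0)(W), (1,3)(W) — all W, so L
(2,9): →(0,9)(W), (2,8)(W), (2,5)(W), (1,8)(W) — all W, so L
(3,1): →(1,1)(W), (3,0)(W), (2,0)(W) — all W, so L
(3,3): →(1,3)(W), (3,2)(W), (2,2)(W) — all W, so L
(3,6): →(1,6)(W), (3,5)(W), (3,2)(W), (2,5)(W) — all W, so L
(3,8): →(1,8)(W), (3,7)(W), (3,4)(W), (2,7)(W) — all W, so L
(4,1): →(2,1)(W), (0,1)(W), (4,0)(W), (3,0)(W) — all W, so L
(4,3): →(2,3)(W), (0,3)(W), (4,2)(W), (3,2)(W) — all W, so L
(4,6): →(2,6)(W), (0,6)(W), (4,5)(W), (4,2)(W), (3,5)(W) — all W, so L
(4,8): →(2,8)(W), (0,8)(W), (4,7)(W), (4,4)(W), (3,7)(W) — all W, so L
(6,0): →(4,0)(W), (2,0)(W) — all W, so L
(6,2): →(4,2)(W), (2,2)(W), (6,1)(W), (5,1)(W) — all W, so L
(6,5): →(4,5)(W), (2,5)(W), (6,4)(W), (6,1)(W), (5,4)(W) — all W, so L
(6,7): →(4,7)(W), (2,7)(W), (6,6)(W), (6,3)(W), (5,6)(W) — all W, so L
(7,0): →(5,0)(W), (3,0)(W) — all W, so L
(7,2): →(5,2)(W), (3,2)(W), (7,1)(W), (6,1)(W) — all W, so L
(7,5): →(5,5)(W), (3,5)(W), (7,4)(W), (7,1)(W), (6,4)(W) — all W, so L
(7,7): →(5,7)(W), (3,7)(W), (7,6)(W), (7,3)(W), (6,6)(W) — all W, so L
Every other cell has at least one move into one of the L cells above, so it is W.
L cells per row: a=0: 4, a=1: 4, a=2: 2, a=3: 4, a=4: 4, a=5: 0, a=6: 4, a=7: 4; total 26.

26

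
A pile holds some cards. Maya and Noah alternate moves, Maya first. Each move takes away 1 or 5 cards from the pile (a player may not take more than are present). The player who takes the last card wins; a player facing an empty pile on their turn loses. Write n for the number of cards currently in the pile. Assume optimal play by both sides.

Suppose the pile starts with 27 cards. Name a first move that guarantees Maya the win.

Remove 1, leaving 26.

Positions with no move are L. A position that does have a move is losing for the player to move precisely when every available move leads to a winning position for the opponent. Fill in the labels:
n=0: no move → L
n=1: →0(L), so W
n=2: →1(W) only, which is W, so L
n=3: →2(L), so W
n=4: →3(W) only, which is W, so L
n=5: →4(L), so W
n=6: →5(W), 1(W) — all W, so L
n=7: →6(L), so W
n=8: →7(W), 3(W) — all W, so L
n=9: →8(L), so W
n=10: →9(W), 5(W) — all W, so L
n=11: →10(L), so W
n=12: →11(W), 7(W) — all W, so L
n=13: →12(L), so W
n=14: →13(W), 9(W) — all W, so L
n=15: →14(L), so W
n=16: →15(W), 11(W) — all W, so L
n=17: →16(L), so W
n=18: →17(W), 13(W) — all W, so L
n=19: →18(L), so W
n=20: →19(W), 15(W) — all W, so L
n=21: →20(L), so W
n=22: →21(W), 17(W) — all W, so L
n=23: →22(L), so W
n=24: →23(W), 19(W) — all W, so L
n=25: →24(L), so W
n=26: →25(W), 21(W) — all W, so L
n=27: →26(L), so W
From 27, the L positions reachable in one move are: 26, 22. Any move reaching one of these is winning.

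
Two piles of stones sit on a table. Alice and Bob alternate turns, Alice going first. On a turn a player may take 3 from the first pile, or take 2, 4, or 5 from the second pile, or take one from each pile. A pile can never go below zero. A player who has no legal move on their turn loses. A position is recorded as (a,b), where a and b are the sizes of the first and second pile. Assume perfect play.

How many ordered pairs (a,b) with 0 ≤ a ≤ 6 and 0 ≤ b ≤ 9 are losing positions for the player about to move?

24

Label each position W (a win for the player to move) or L (a loss). A position with no legal move is L; any other position is W exactly when some move reaches an L, and L when every move reaches a W.
Every move lowers a or b (never raises either), so fill the grid row by row in increasing a, and left to right within a row: each cell's successors are then already labelled.
      b=0  b=1  b=2  b=3  b=4  b=5  b=6  b=7  b=8  b=9
a=0:    L    L    W    W    W    W    W    L    L    W
a=1:    L    W    W    L    W    W    L    W    W    W
a=2:    L    W    W    L    W    W    L    W    W    L
a=3:    W    W    L    L    W    W    W    W    W    L
a=4:    W    L    L    W    W    W    W    W    L    L
a=5:    W    L    W    W    L    W    W    L    W    W
a=6:    L    L    W    W    W    W    W    L    W    W
Cells with no legal move (terminal, hence L): (0,0), (0,1), (1,0), (2,0).
The remaining L cells, each justified by listing all of its moves:
(0,7): →(0,5)(W), (0,3)(W), (0,2)(W) — all W, so L
(0,8): →(0,6)(W), (0,4)(W), (0,3)(W) — all W, so L
(1,3): →(1,1)(W), (0,2)(W) — all W, so L
(1,6): →(1,4)(W), (1,2)(W), (1,1)(W), (0,5)(W) — all W, so L
(2,3): →(2,1)(W), (1,2)(W) — all W, so L
(2,6): →(2,4)(W), (2,2)(W), (2,1)(W), (1,5)(W) — all W, so L
(2,9): →(2,7)(W), (2,5)(W), (2,4)(W), (1,8)(W) — all W, so L
(3,2): →(0,2)(W), (3,0)(W), (2,1)(W) — all W, so L
(3,3): →(0,3)(W), (3,1)(W), (2,2)(W) — all W, so L
(3,9): →(0,9)(W), (3,7)(W), (3,5)(W), (3,4)(W), (2,8)(W) — all W, so L
(4,1): →(1,1)(W), (3,0)(W) — all W, so L
(4,2): →(1,2)(W), (4,0)(W), (3,1)(W) — all W, so L
(4,8): →(1,8)(W), (4,6)(W), (4,4)(W), (4,3)(W), (3,7)(W) — all W, so L
(4,9): →(1,9)(W), (4,7)(W), (4,5)(W), (4,4)(W), (3,8)(W) — all W, so L
(5,1): →(2,1)(W), (4,0)(W) — all W, so L
(5,4): →(2,4)(W), (5,2)(W), (5,0)(W), (4,3)(W) — all W, so L
(5,7): →(2,7)(W), (5,5)(W), (5,3)(W), (5,2)(W), (4,6)(W) — all W, so L
(6,0): →(3,0)(W) only, which is W, so L
(6,1): →(3,1)(W), (5,0)(W) — all W, so L
(6,7): →(3,7)(W), (6,5)(W), (6,3)(W), (6,2)(W), (5,6)(W) — all W, so L
Every other cell has at least one move into one of the L cells above, so it is W.
L cells per row: a=0: 4, a=1: 3, a=2: 4, a=3: 3, a=4: 4, a=5: 3, a=6: 3; total 24.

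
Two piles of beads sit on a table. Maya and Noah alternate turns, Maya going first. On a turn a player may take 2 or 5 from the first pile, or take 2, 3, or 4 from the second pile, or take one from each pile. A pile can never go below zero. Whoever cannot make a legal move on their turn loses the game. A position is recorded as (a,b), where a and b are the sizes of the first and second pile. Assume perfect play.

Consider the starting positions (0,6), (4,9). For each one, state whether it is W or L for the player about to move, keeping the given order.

(0,6): L, (4,9): W

Build the W/L table. Terminal = L. A non-terminal position is W if it has a move to some L; otherwise it is L.
No move ever increases a pile, so every position that can arise here has a ≤ 4 and b ≤ 9; it is enough to label the cells with 0 ≤ a ≤ 4 and 0 ≤ b ≤ 9.
Every move lowers a or b (never raises either), so fill the grid row by row in increasing a, and left to right within a row: each cell's successors are then already labelled.
      b=0  b=1  b=2  b=3  b=4  b=5  b=6  b=7  b=8  b=9
a=0:    L    L    W    W    W    W    L    L    W    W
a=1:    L    W    W    W    W    L    L    W    W    W
a=2:    W    W    L    L    W    W    W    W    L    L
a=3:    W    L    L    W    W    W    W    L    L    W
a=4:    L    L    W    W    W    W    L    L    W    W
Cells with no legal move (terminal, hence L): (0,0), (0,1), (1,0).
The remaining L cells, each justified by listing all of its moves:
(0,6): only reaches (0,4)(W), (0,3)(W), (0,2)(W), all W → L
(0,7): only reaches (0,5)(W), (0,4)(W), (0,3)(W), all W → L
(1,5): only reaches (1,3)(W), (1,2)(W), (1,1)(W), (0,4)(W), all W → L
(1,6): only reaches (1,4)(W), (1,3)(W), (1,2)(W), (0,5)(W), all W → L
(2,2): only reaches (0,2)(W), (2,0)(W), (1,1)(W), all W → L
(2,3): only reaches (0,3)(W), (2,1)(W), (2,0)(W), (1,2)(W), all W → L
(2,8): only reaches (0,8)(W), (2,6)(W), (2,5)(W), (2,4)(W), (1,7)(W), all W → L
(2,9): only reaches (0,9)(W), (2,7)(W), (2,6)(W), (2,5)(W), (1,8)(W), all W → L
(3,1): only reaches (1,1)(W), (2,0)(W), all W → L
(3,2): only reaches (1,2)(W), (3,0)(W), (2,1)(W), all W → L
(3,7): only reaches (1,7)(W), (3,5)(W), (3,4)(W), (3,3)(W), (2,6)(W), all W → L
(3,8): only reaches (1,8)(W), (3,6)(W), (3,5)(W), (3,4)(W), (2,7)(W), all W → L
(4,0): only reaches (2,0)(W), which is W → L
(4,1): only reaches (2,1)(W), (3,0)(W), all W → L
(4,6): only reaches (2,6)(W), (4,4)(W), (4,3)(W), (4,2)(W), (3,5)(W), all W → L
(4,7): only reaches (2,7)(W), (4,5)(W), (4,4)(W), (4,3)(W), (3,6)(W), all W → L
Every other cell has at least one move into one of the L cells above, so it is W.
(0,6): one of the L cells justified above, so L
(4,9): the move to (2,9) reaches an L cell, so W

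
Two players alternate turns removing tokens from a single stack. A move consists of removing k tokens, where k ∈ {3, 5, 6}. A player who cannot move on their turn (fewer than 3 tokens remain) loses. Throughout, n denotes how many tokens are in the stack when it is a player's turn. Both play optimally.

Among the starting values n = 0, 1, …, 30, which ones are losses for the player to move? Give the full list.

Label each position W (a win for the player to move) or L (a loss). A position with no legal move is L; any other position is W exactly when some move reaches an L, and L when every move reaches a W.
n=0: no move → L
n=1: no move → L
n=2: no move → L
n=3: reaches L-position 0 → W
n=4: reaches L-position 1 → W
n=5: reaches L-position 2 → W
n=6: reaches L-position 1 → W
n=7: reaches L-position 2 → W
n=8: reaches L-position 2 → W
n=9: only reaches 6(W), 4(W), 3(W), all W → L
n=10: only reaches 7(W), 5(W), 4(W), all W → L
n=11: only reaches 8(W), 6(W), 5(W), all W → L
n=12: reaches L-position 9 → W
n=13: reaches L-position 10 → W
n=14: reaches L-position 11 → W
n=15: reaches L-position 10 → W
n=16: reaches L-position 11 → W
n=17: reaches L-position 11 → W
n=18: only reaches 15(W), 13(W), 12(W), all W → L
n=19: only reaches 16(W), 14(W), 13(W), all W → L
n=20: only reaches 17(W), 15(W), 14(W), all W → L
n=21: reaches L-position 18 → W
n=22: reaches L-position 19 → W
n=23: reaches L-position 20 → W
n=24: reaches L-position 19 → W
n=25: reaches L-position 20 → W
n=26: reaches L-position 20 → W
n=27: only reaches 24(W), 22(W), 21(W), all W → L
n=28: only reaches 25(W), 23(W), 22(W), all W → L
n=29: only reaches 26(W), 24(W), 23(W), all W → L
n=30: reaches L-position 27 → W
Reading off the rows marked L gives the requested list; there are 12 such values of n.

0, 1, 2, 9, 10, 11, 18, 19, 20, 27, 28, 29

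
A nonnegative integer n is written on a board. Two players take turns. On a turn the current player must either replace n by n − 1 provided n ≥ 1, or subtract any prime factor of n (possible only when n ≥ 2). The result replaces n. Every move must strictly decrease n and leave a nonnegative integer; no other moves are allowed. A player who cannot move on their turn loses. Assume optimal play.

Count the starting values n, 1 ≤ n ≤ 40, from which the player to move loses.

Positions with no move are L. A position that does have a move is losing for the player to move precisely when every available move leads to a winning position for the opponent. Fill in the labels:
n=0: no move → L
n=1: can move to 0, which is L ⇒ W
n=2: can move to 0, which is L ⇒ W
n=3: can move to 0, which is L ⇒ W
n=4: moves to 2(W), 3(W); every one is W ⇒ L
n=5: can move to 0, which is L ⇒ W
n=6: can move to 4, which is L ⇒ W
n=7: can move to 0, which is L ⇒ W
n=8: moves to 6(W), 7(W); every one is W ⇒ L
n=9: can move to 8, which is L ⇒ W
n=10: can move to 8, which is L ⇒ W
n=11: can move to 0, which is L ⇒ W
n=12: moves to 9(W), 10(W), 11(W); every one is W ⇒ L
n=13: can move to 0, which is L ⇒ W
n=14: can move to 12, which is L ⇒ W
n=15: can move to 12, which is L ⇒ W
n=16: moves to 14(W), 15(W); every one is W ⇒ L
n=17: can move to 0, which is L ⇒ W
n=18: can move to 16, which is L ⇒ W
n=19: can move to 0, which is L ⇒ W
n=20: moves to 15(W), 18(W), 19(W); every one is W ⇒ L
n=21: can move to 20, which is L ⇒ W
n=22: can move to 20, which is L ⇒ W
n=23: can move to 0, which is L ⇒ W
n=24: moves to 21(W), 22(W), 23(W); every one is W ⇒ L
n=25: can move to 20, which is L ⇒ W
n=26: can move to 24, which is L ⇒ W
n=27: can move to 24, which is L ⇒ W
n=28: moves to 21(W), 26(W), 27(W); every one is W ⇒ L
n=29: can move to 0, which is L ⇒ W
n=30: can move to 28, which is L ⇒ W
n=31: can move to 0, which is L ⇒ W
n=32: moves to 30(W), 31(W); every one is W ⇒ L
n=33: can move to 32, which is L ⇒ W
n=34: can move to 32, which is L ⇒ W
n=35: can move to 28, which is L ⇒ W
n=36: moves to 33(W), 34(W), 35(W); every one is W ⇒ L
n=37: can move to 0, which is L ⇒ W
n=38: can move to 36, which is L ⇒ W
n=39: can move to 36, which is L ⇒ W
n=40: moves to 35(W), 38(W), 39(W); every one is W ⇒ L
L entries with 1 ≤ n ≤ 40 (n=0 is outside the asked range and is not counted): n = 4, 8, 12, 16, 20, 24, 28, 32, 36, 40; that makes 10.

10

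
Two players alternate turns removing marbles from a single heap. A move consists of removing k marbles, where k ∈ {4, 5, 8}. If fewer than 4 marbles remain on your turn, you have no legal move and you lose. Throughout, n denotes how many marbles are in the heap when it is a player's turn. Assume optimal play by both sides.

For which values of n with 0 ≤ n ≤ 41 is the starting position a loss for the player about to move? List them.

Positions with no move are L. A position that does have a move is losing for the player to move precisely when every available move leads to a winning position for the opponent. Fill in the labels:
n=0: no move → L
n=1: no move → L
n=2: no move → L
n=3: no move → L
n=4: →0(L), so W
n=5: →1(L), so W
n=6: →2(L), so W
n=7: →3(L), so W
n=8: →3(L), so W
n=9: →1(L), so W
n=10: →2(L), so W
n=11: →3(L), so W
n=12: →8(W), 7(W), 4(W) — all W, so L
n=13: →9(W), 8(W), 5(W) — all W, so L
n=14: →10(W), 9(W), 6(W) — all W, so L
n=15: →11(W), 10(W), 7(W) — all W, so L
n=16: →12(L), so W
n=17: →13(L), so W
n=18: →14(L), so W
n=19: →15(L), so W
n=20: →15(L), so W
n=21: →13(L), so W
n=22: →14(L), so W
n=23: →15(L), so W
n=24: →20(W), 19(W), 16(W) — all W, so L
n=25: →21(W), 20(W), 17(W) — all W, so L
n=26: →22(W), 21(W), 18(W) — all W, so L
n=27: →23(W), 22(W), 19(W) — all W, so L
n=28: →24(L), so W
n=29: →25(L), so W
n=30: →26(L), so W
n=31: →27(L), so W
n=32: →27(L), so W
n=33: →25(L), so W
n=34: →26(L), so W
n=35: →27(L), so W
n=36: →32(W), 31(W), 28(W) — all W, so L
n=37: →33(W), 32(W), 29(W) — all W, so L
n=38: →34(W), 33(W), 30(W) — all W, so L
n=39: →35(W), 34(W), 31(W) — all W, so L
n=40: →36(L), so W
n=41: →37(L), so W
Reading off the rows marked L gives the requested list; there are 16 such values of n.

0, 1, 2, 3, 12, 13, 14, 15, 24, 25, 26, 27, 36, 37, 38, 39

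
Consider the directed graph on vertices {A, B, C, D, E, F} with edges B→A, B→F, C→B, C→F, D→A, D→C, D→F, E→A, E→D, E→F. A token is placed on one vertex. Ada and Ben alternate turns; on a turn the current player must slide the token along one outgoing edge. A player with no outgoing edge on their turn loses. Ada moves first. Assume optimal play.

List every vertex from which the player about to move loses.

A, F

Classify positions by backward induction: terminal positions (no move available) are L. From any other position, the mover wins iff some move reaches an L.
Every edge goes from a vertex to one that appears earlier in the order F, A, B, C, D, E, so processing vertices in that order labels each vertex after all of its successors.
F: no outgoing edge → L
A: no outgoing edge → L
B: W (go to A, an L position)
C: W (go to F, an L position)
D: W (go to A, an L position)
E: W (go to A, an L position)
The losing starting vertices are exactly the entries labelled L in this table (2 of them).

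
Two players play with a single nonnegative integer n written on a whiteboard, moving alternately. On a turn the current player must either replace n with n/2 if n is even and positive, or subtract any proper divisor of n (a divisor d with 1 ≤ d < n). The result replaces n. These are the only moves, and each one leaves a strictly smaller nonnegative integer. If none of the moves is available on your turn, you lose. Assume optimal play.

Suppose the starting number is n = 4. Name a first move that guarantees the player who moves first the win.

Move to 3.

Work bottom-up. With no move the player to move loses. Otherwise the position is W if at least one move leads to an L position for the opponent, and L if every move leads to a W.
n=0: no move → L
n=1: no move → L
n=2: →1(L), so W
n=3: →2(W) only, which is W, so L
n=4: →3(L), so W
From 4, the L positions reachable in one move are: 3.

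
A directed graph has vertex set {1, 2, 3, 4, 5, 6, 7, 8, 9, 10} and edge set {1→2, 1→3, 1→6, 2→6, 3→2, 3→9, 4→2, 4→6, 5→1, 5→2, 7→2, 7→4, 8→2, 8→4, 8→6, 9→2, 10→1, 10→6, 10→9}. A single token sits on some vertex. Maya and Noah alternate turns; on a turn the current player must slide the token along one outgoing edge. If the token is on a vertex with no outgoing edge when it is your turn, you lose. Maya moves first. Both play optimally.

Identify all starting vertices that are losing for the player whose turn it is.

Use the standard recursion: the mover loses at a terminal position; elsewhere, the mover wins exactly when some move hands the opponent an L position.
Every edge goes from a vertex to one that appears earlier in the order 6, 2, 4, 8, 7, 9, 3, 1, 5, 10, so processing vertices in that order labels each vertex after all of its successors.
6: no outgoing edge → L
2: reaches L-position 6 → W
4: reaches L-position 6 → W
8: reaches L-position 6 → W
7: only reaches 4(W), 2(W), all W → L
9: only reaches 2(W), which is W → L
3: reaches L-position 9 → W
1: reaches L-position 6 → W
5: only reaches 1(W), 2(W), all W → L
10: reaches L-position 9 → W
The losing starting vertices are exactly the entries labelled L in this table (4 of them).

5, 6, 7, 9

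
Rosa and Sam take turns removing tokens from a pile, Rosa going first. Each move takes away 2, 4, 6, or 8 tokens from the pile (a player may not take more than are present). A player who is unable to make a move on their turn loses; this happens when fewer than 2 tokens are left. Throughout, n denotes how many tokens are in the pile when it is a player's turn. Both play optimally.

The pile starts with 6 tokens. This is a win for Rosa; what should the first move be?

Remove 6, leaving 0.

Use the standard recursion: the mover loses at a terminal position; elsewhere, the mover wins exactly when some move hands the opponent an L position.
n=0: no move → L
n=1: no move → L
n=2: W (go to 0, an L position)
n=3: W (go to 1, an L position)
n=4: W (go to 0, an L position)
n=5: W (go to 1, an L position)
n=6: W (go to 0, an L position)
From 6, the L positions reachable in one move are: 0.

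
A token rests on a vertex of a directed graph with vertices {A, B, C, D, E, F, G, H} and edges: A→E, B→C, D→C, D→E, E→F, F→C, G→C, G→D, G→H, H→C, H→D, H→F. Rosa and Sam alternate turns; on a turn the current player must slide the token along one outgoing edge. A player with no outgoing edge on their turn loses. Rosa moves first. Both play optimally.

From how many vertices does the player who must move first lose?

Compute win/loss labels from the base case upward. A position with no move is L. Any other position is W if it can reach an L in one move, else L.
Every edge goes from a vertex to one that appears earlier in the order C, F, E, D, A, H, B, G, so processing vertices in that order labels each vertex after all of its successors.
C: no outgoing edge → L
F: reaches L-position C → W
E: only reaches F(W), which is W → L
D: reaches L-position E → W
A: reaches L-position E → W
H: reaches L-position C → W
B: reaches L-position C → W
G: reaches L-position C → W
The L vertices are C, E; that is 2 in all.

2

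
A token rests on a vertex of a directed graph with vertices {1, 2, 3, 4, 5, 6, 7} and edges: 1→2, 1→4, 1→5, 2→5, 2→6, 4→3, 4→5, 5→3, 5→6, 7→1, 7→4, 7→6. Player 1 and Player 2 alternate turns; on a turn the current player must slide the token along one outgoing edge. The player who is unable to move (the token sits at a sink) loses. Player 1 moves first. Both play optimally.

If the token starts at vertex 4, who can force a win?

Label each position W (a win for the player to move) or L (a loss). A position with no legal move is L; any other position is W exactly when some move reaches an L, and L when every move reaches a W.
Every edge goes from a vertex to one that appears earlier in the order 3, 6, 5, 2, 4, 1, 7, so processing vertices in that order labels each vertex after all of its successors.
3: no outgoing edge → L
6: no outgoing edge → L
5: reaches L-position 6 → W
2: reaches L-position 6 → W
4: reaches L-position 3 → W
1: only reaches 4(W), 2(W), 5(W), all W → L
7: reaches L-position 1 → W
From 4 Player 1 can move to 3, reaching an L position.

Player 1 wins.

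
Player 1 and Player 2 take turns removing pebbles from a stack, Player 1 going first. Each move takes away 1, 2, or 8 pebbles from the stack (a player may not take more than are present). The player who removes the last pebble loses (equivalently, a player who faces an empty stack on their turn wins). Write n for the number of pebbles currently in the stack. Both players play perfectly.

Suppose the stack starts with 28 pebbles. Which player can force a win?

Use the standard recursion: the mover wins at a terminal position; elsewhere, the mover wins exactly when some move hands the opponent an L position.
n=0: no move; the opponent has just taken the last pebble and therefore loses → W
n=1: the only move is to 0(W), a W ⇒ L
n=2: can move to 1, which is L ⇒ W
n=3: can move to 1, which is L ⇒ W
n=4: moves to 3(W), 2(W); every one is W ⇒ L
n=5: can move to 4, which is L ⇒ W
n=6: can move to 4, which is L ⇒ W
n=7: moves to 6(W), 5(W); every one is W ⇒ L
n=8: can move to 7, which is L ⇒ W
n=9: can move to 7, which is L ⇒ W
n=10: moves to 9(W), 8(W), 2(W); every one is W ⇒ L
n=11: can move to 10, which is L ⇒ W
n=12: can move to 10, which is L ⇒ W
n=13: moves to 12(W), 11(W), 5(W); every one is W ⇒ L
n=14: can move to 13, which is L ⇒ W
n=15: can move to 13, which is L ⇒ W
n=16: moves to 15(W), 14(W), 8(W); every one is W ⇒ L
n=17: can move to 16, which is L ⇒ W
n=18: can move to 16, which is L ⇒ W
n=19: moves to 18(W), 17(W), 11(W); every one is W ⇒ L
n=20: can move to 19, which is L ⇒ W
n=21: can move to 19, which is L ⇒ W
n=22: moves to 21(W), 20(W), 14(W); every one is W ⇒ L
n=23: can move to 22, which is L ⇒ W
n=24: can move to 22, which is L ⇒ W
n=25: moves to 24(W), 23(W), 17(W); every one is W ⇒ L
n=26: can move to 25, which is L ⇒ W
n=27: can move to 25, which is L ⇒ W
n=28: moves to 27(W), 26(W), 20(W); every one is W ⇒ L
The starting position 28 is L: whatever Player 1 does, the opponent receives a W position.

Player 2 wins.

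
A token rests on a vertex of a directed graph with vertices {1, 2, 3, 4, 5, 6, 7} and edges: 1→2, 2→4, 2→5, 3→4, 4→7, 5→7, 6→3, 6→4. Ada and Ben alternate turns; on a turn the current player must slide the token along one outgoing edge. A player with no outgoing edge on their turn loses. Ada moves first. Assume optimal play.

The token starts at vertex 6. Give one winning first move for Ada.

Move to 3.

Work bottom-up. With no move the player to move loses. Otherwise the position is W if at least one move leads to an L position for the opponent, and L if every move leads to a W.
Every edge goes from a vertex to one that appears earlier in the order 7, 5, 4, 3, 6, 2, 1, so processing vertices in that order labels each vertex after all of its successors.
7: no outgoing edge → L
5: can move to 7, which is L ⇒ W
4: can move to 7, which is L ⇒ W
3: the only move is to 4(W), a W ⇒ L
6: can move to 3, which is L ⇒ W
2: moves to 4(W), 5(W); every one is W ⇒ L
1: can move to 2, which is L ⇒ W
From 6, the L positions reachable in one move are: 3.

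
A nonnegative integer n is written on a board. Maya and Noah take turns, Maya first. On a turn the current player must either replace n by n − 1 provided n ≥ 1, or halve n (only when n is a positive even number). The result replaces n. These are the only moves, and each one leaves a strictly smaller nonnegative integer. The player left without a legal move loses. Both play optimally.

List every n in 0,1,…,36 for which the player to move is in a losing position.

0, 2, 5, 7, 9, 11, 13, 15, 17, 19, 21, 23, 25, 27, 29, 31, 33, 35

Classify positions by backward induction: terminal positions (no move available) are L. From any other position, the mover wins iff some move reaches an L.
n=0: no move → L
n=1: reaches L-position 0 → W
n=2: only reaches 1(W), which is W → L
n=3: reaches L-position 2 → W
n=4: reaches L-position 2 → W
n=5: only reaches 4(W), which is W → L
n=6: reaches L-position 5 → W
n=7: only reaches 6(W), which is W → L
n=8: reaches L-position 7 → W
n=9: only reaches 8(W), which is W → L
n=10: reaches L-position 5 → W
n=11: only reaches 10(W), which is W → L
n=12: reaches L-position 11 → W
n=13: only reaches 12(W), which is W → L
n=14: reaches L-position 7 → W
n=15: only reaches 14(W), which is W → L
n=16: reaches L-position 15 → W
n=17: only reaches 16(W), which is W → L
n=18: reaches L-position 9 → W
n=19: only reaches 18(W), which is W → L
n=20: reaches L-position 19 → W
n=21: only reaches 20(W), which is W → L
n=22: reaches L-position 11 → W
n=23: only reaches 22(W), which is W → L
n=24: reaches L-position 23 → W
n=25: only reaches 24(W), which is W → L
n=26: reaches L-position 13 → W
n=27: only reaches 26(W), which is W → L
n=28: reaches L-position 27 → W
n=29: only reaches 28(W), which is W → L
n=30: reaches L-position 15 → W
n=31: only reaches 30(W), which is W → L
n=32: reaches L-position 31 → W
n=33: only reaches 32(W), which is W → L
n=34: reaches L-position 17 → W
n=35: only reaches 34(W), which is W → L
n=36: reaches L-position 35 → W
Reading off the rows marked L gives the requested list; there are 18 such values of n.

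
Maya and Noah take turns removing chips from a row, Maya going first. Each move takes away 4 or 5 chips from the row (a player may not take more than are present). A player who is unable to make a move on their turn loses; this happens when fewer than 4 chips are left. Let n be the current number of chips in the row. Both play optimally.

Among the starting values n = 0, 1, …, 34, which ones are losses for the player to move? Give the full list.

0, 1, 2, 3, 9, 10, 11, 12, 18, 19, 20, 21, 27, 28, 29, 30

Work bottom-up. With no move the player to move loses. Otherwise the position is W if at least one move leads to an L position for the opponent, and L if every move leads to a W.
n=0: no move → L
n=1: no move → L
n=2: no move → L
n=3: no move → L
n=4: W (go to 0, an L position)
n=5: W (go to 1, an L position)
n=6: W (go to 2, an L position)
n=7: W (go to 3, an L position)
n=8: W (go to 3, an L position)
n=9: L (options 5(W), 4(W) are all W)
n=10: L (options 6(W), 5(W) are all W)
n=11: L (options 7(W), 6(W) are all W)
n=12: L (options 8(W), 7(W) are all W)
n=13: W (go to 9, an L position)
n=14: W (go to 10, an L position)
n=15: W (go to 11, an L position)
n=16: W (go to 12, an L position)
n=17: W (go to 12, an L position)
n=18: L (options 14(W), 13(W) are all W)
n=19: L (options 15(W), 14(W) are all W)
n=20: L (options 16(W), 15(W) are all W)
n=21: L (options 17(W), 16(W) are all W)
n=22: W (go to 18, an L position)
n=23: W (go to 19, an L position)
n=24: W (go to 20, an L position)
n=25: W (go to 21, an L position)
n=26: W (go to 21, an L position)
n=27: L (options 23(W), 22(W) are all W)
n=28: L (options 24(W), 23(W) are all W)
n=29: L (options 25(W), 24(W) are all W)
n=30: L (options 26(W), 25(W) are all W)
n=31: W (go to 27, an L position)
n=32: W (go to 28, an L position)
n=33: W (go to 29, an L position)
n=34: W (go to 30, an L position)
Reading off the rows marked L gives the requested list; there are 16 such values of n.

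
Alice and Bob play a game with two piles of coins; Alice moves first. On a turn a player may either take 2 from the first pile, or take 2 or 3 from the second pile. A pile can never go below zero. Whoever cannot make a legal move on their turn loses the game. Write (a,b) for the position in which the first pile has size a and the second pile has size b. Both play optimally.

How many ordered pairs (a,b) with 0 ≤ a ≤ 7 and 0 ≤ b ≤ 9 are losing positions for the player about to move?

32

Use the standard recursion: the mover loses at a terminal position; elsewhere, the mover wins exactly when some move hands the opponent an L position.
Every move lowers a or b (never raises either), so fill the grid row by row in increasing a, and left to right within a row: each cell's successors are then already labelled.
      b=0  b=1  b=2  b=3  b=4  b=5  b=6  b=7  b=8  b=9
a=0:    L    L    W    W    W    L    L    W    W    W
a=1:    L    L    W    W    W    L    L    W    W    W
a=2:    W    W    L    L    W    W    W    L    L    W
a=3:    W    W    L    L    W    W    W    L    L    W
a=4:    L    L    W    W    W    L    L    W    W    W
a=5:    L    L    W    W    W    L    L    W    W    W
a=6:    W    W    L    L    W    W    W    L    L    W
a=7:    W    W    L    L    W    W    W    L    L    W
Cells with no legal move (terminal, hence L): (0,0), (0,1), (1,0), (1,1).
The remaining L cells, each justified by listing all of its moves:
(0,5): →(0,3)(W), (0,2)(W) — all W, so L
(0,6): →(0,4)(W), (0,3)(W) — all W, so L
(1,5): →(1,3)(W), (1,2)(W) — all W, so L
(1,6): →(1,4)(W), (1,3)(W) — all W, so L
(2,2): →(0,2)(W), (2,0)(W) — all W, so L
(2,3): →(0,3)(W), (2,1)(W), (2,0)(W) — all W, so L
(2,7): →(0,7)(W), (2,5)(W), (2,4)(W) — all W, so L
(2,8): →(0,8)(W), (2,6)(W), (2,5)(W) — all W, so L
(3,2): →(1,2)(W), (3,0)(W) — all W, so L
(3,3): →(1,3)(W), (3,1)(W), (3,0)(W) — all W, so L
(3,7): →(1,7)(W), (3,5)(W), (3,4)(W) — all W, so L
(3,8): →(1,8)(W), (3,6)(W), (3,5)(W) — all W, so L
(4,0): →(2,0)(W) only, which is W, so L
(4,1): →(2,1)(W) only, which is W, so L
(4,5): →(2,5)(W), (4,3)(W), (4,2)(W) — all W, so L
(4,6): →(2,6)(W), (4,4)(W), (4,3)(W) — all W, so L
(5,0): →(3,0)(W) only, which is W, so L
(5,1): →(3,1)(W) only, which is W, so L
(5,5): →(3,5)(W), (5,3)(W), (5,2)(W) — all W, so L
(5,6): →(3,6)(W), (5,4)(W), (5,3)(W) — all W, so L
(6,2): →(4,2)(W), (6,0)(W) — all W, so L
(6,3): →(4,3)(W), (6,1)(W), (6,0)(W) — all W, so L
(6,7): →(4,7)(W), (6,5)(W), (6,4)(W) — all W, so L
(6,8): →(4,8)(W), (6,6)(W), (6,5)(W) — all W, so L
(7,2): →(5,2)(W), (7,0)(W) — all W, so L
(7,3): →(5,3)(W), (7,1)(W), (7,0)(W) — all W, so L
(7,7): →(5,7)(W), (7,5)(W), (7,4)(W) — all W, so L
(7,8): →(5,8)(W), (7,6)(W), (7,5)(W) — all W, so L
Every other cell has at least one move into one of the L cells above, so it is W.
L cells per row: a=0: 4, a=1: 4, a=2: 4, a=3: 4, a=4: 4, a=5: 4, a=6: 4, a=7: 4; total 32.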